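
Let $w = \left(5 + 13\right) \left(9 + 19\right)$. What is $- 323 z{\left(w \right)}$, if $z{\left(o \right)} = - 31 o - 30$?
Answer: $5056242$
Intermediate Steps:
$w = 504$ ($w = 18 \cdot 28 = 504$)
$z{\left(o \right)} = -30 - 31 o$
$- 323 z{\left(w \right)} = - 323 \left(-30 - 15624\right) = \left(-323\right) \left(-15654\right) = 5056242$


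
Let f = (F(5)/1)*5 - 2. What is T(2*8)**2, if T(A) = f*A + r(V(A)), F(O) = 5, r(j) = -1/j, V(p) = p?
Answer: 34656769/256 ≈ 1.3538e+5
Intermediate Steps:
f = 23 (f = (5/1)*5 - 2 = (5*1)*5 - 2 = 5*5 - 2 = 25 - 2 = 23)
T(A) = -1/A + 23*A (T(A) = 23*A - 1/A = -1/A + 23*A)
T(2*8)**2 = (-1/(2*8) + 23*(2*8))**2 = (-1/16 + 23*16)**2 = (-1*1/16 + 368)**2 = (-1/16 + 368)**2 = (5887/16)**2 = 34656769/256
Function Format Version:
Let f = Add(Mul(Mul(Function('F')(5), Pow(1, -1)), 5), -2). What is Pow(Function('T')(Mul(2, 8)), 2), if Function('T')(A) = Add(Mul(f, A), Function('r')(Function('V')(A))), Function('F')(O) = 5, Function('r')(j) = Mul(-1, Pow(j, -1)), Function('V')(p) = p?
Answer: Rational(34656769, 256) ≈ 1.3538e+5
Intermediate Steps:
f = 23 (f = Add(Mul(Mul(5, Pow(1, -1)), 5), -2) = Add(Mul(Mul(5, 1), 5), -2) = Add(Mul(5, 5), -2) = Add(25, -2) = 23)
Function('T')(A) = Add(Mul(-1, Pow(A, -1)), Mul(23, A)) (Function('T')(A) = Add(Mul(23, A), Mul(-1, Pow(A, -1))) = Add(Mul(-1, Pow(A, -1)), Mul(23, A)))
Pow(Function('T')(Mul(2, 8)), 2) = Pow(Add(Mul(-1, Pow(Mul(2, 8), -1)), Mul(23, Mul(2, 8))), 2) = Pow(Add(Mul(-1, Pow(16, -1)), Mul(23, 16)), 2) = Pow(Add(Mul(-1, Rational(1, 16)), 368), 2) = Pow(Add(Rational(-1, 16), 368), 2) = Pow(Rational(5887, 16), 2) = Rational(34656769, 256)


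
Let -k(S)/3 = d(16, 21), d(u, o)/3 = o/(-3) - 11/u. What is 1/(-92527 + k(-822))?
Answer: -16/1479325 ≈ -1.0816e-5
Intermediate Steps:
d(u, o) = -o - 33/u (d(u, o) = 3*(o/(-3) - 11/u) = 3*(o*(-⅓) - 11/u) = 3*(-o/3 - 11/u) = 3*(-11/u - o/3) = -o - 33/u)
k(S) = 1107/16 (k(S) = -3*(-1*21 - 33/16) = -3*(-21 - 33*1/16) = -3*(-21 - 33/16) = -3*(-369/16) = 1107/16)
1/(-92527 + k(-822)) = 1/(-92527 + 1107/16) = 1/(-1479325/16) = -16/1479325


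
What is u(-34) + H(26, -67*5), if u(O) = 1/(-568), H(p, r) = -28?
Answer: -15905/568 ≈ -28.002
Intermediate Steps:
u(O) = -1/568
u(-34) + H(26, -67*5) = -1/568 - 28 = -15905/568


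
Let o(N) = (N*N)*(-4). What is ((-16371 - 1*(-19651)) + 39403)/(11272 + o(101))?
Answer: -42683/29532 ≈ -1.4453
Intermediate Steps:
o(N) = -4*N² (o(N) = N²*(-4) = -4*N²)
((-16371 - 1*(-19651)) + 39403)/(11272 + o(101)) = ((-16371 - 1*(-19651)) + 39403)/(11272 - 4*101²) = ((-16371 + 19651) + 39403)/(11272 - 4*10201) = (3280 + 39403)/(11272 - 40804) = 42683/(-29532) = 42683*(-1/29532) = -42683/29532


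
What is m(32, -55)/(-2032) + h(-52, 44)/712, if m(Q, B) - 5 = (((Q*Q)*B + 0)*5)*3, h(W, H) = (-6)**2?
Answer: 75195899/180848 ≈ 415.80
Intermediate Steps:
h(W, H) = 36
m(Q, B) = 5 + 15*B*Q**2 (m(Q, B) = 5 + (((Q*Q)*B + 0)*5)*3 = 5 + ((Q**2*B + 0)*5)*3 = 5 + ((B*Q**2 + 0)*5)*3 = 5 + ((B*Q**2)*5)*3 = 5 + (5*B*Q**2)*3 = 5 + 15*B*Q**2)
m(32, -55)/(-2032) + h(-52, 44)/712 = (5 + 15*(-55)*32**2)/(-2032) + 36/712 = (5 + 15*(-55)*1024)*(-1/2032) + 36*(1/712) = (5 - 844800)*(-1/2032) + 9/178 = -844795*(-1/2032) + 9/178 = 844795/2032 + 9/178 = 75195899/180848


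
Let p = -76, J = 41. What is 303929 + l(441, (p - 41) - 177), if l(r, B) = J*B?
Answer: 291875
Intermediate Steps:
l(r, B) = 41*B
303929 + l(441, (p - 41) - 177) = 303929 + 41*((-76 - 41) - 177) = 303929 + 41*(-117 - 177) = 303929 + 41*(-294) = 303929 - 12054 = 291875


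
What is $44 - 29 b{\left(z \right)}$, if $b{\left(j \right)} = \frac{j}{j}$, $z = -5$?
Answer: $15$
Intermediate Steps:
$b{\left(j \right)} = 1$
$44 - 29 b{\left(z \right)} = 44 - 29 = 15$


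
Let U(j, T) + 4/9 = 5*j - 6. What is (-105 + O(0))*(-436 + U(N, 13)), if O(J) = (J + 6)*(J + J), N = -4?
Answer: 145670/3 ≈ 48557.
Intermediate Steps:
U(j, T) = -58/9 + 5*j (U(j, T) = -4/9 + (5*j - 6) = -4/9 + (-6 + 5*j) = -58/9 + 5*j)
O(J) = 2*J*(6 + J) (O(J) = (6 + J)*(2*J) = 2*J*(6 + J))
(-105 + O(0))*(-436 + U(N, 13)) = (-105 + 2*0*(6 + 0))*(-436 + (-58/9 + 5*(-4))) = (-105 + 2*0*6)*(-436 + (-58/9 - 20)) = (-105 + 0)*(-436 - 238/9) = -105*(-4162/9) = 145670/3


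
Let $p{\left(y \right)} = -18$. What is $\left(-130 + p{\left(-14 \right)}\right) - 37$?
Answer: $-185$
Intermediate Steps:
$\left(-130 + p{\left(-14 \right)}\right) - 37 = \left(-130 - 18\right) - 37 = -148 - 37 = -185$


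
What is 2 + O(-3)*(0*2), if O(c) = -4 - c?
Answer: 2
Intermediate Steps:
2 + O(-3)*(0*2) = 2 + (-4 - 1*(-3))*(0*2) = 2 + (-4 + 3)*0 = 2 - 1*0 = 2 + 0 = 2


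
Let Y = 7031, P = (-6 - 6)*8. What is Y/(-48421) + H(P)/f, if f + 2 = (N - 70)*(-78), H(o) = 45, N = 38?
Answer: -15356369/120761974 ≈ -0.12716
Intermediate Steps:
P = -96 (P = -12*8 = -96)
f = 2494 (f = -2 + (38 - 70)*(-78) = -2 - 32*(-78) = -2 + 2496 = 2494)
Y/(-48421) + H(P)/f = 7031/(-48421) + 45/2494 = 7031*(-1/48421) + 45*(1/2494) = -7031/48421 + 45/2494 = -15356369/120761974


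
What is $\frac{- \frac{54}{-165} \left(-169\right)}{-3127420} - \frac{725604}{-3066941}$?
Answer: $\frac{62409547513461}{263769347111050} \approx 0.23661$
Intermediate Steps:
$\frac{- \frac{54}{-165} \left(-169\right)}{-3127420} - \frac{725604}{-3066941} = \left(-54\right) \left(- \frac{1}{165}\right) \left(-169\right) \left(- \frac{1}{3127420}\right) - - \frac{725604}{3066941} = \frac{18}{55} \left(-169\right) \left(- \frac{1}{3127420}\right) + \frac{725604}{3066941} = \left(- \frac{3042}{55}\right) \left(- \frac{1}{3127420}\right) + \frac{725604}{3066941} = \frac{1521}{86004050} + \frac{725604}{3066941} = \frac{62409547513461}{263769347111050}$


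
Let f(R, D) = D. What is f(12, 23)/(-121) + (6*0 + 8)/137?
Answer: -2183/16577 ≈ -0.13169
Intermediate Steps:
f(12, 23)/(-121) + (6*0 + 8)/137 = 23/(-121) + (6*0 + 8)/137 = 23*(-1/121) + (0 + 8)*(1/137) = -23/121 + 8*(1/137) = -23/121 + 8/137 = -2183/16577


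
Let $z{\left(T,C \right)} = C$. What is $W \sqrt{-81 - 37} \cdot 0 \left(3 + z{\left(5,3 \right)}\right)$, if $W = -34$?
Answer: $0$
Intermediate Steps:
$W \sqrt{-81 - 37} \cdot 0 \left(3 + z{\left(5,3 \right)}\right) = - 34 \sqrt{-81 - 37} \cdot 0 \left(3 + 3\right) = - 34 \sqrt{-118} \cdot 0 \cdot 6 = - 34 i \sqrt{118} \cdot 0 = 0$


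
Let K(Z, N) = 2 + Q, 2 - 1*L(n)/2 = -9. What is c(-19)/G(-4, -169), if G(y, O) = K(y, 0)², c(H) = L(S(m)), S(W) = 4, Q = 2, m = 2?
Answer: 11/8 ≈ 1.3750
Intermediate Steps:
L(n) = 22 (L(n) = 4 - 2*(-9) = 4 + 18 = 22)
c(H) = 22
K(Z, N) = 4 (K(Z, N) = 2 + 2 = 4)
G(y, O) = 16 (G(y, O) = 4² = 16)
c(-19)/G(-4, -169) = 22/16 = 22*(1/16) = 11/8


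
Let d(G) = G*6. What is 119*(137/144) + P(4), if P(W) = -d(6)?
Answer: 11119/144 ≈ 77.215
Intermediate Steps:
d(G) = 6*G
P(W) = -36 (P(W) = -6*6 = -1*36 = -36)
119*(137/144) + P(4) = 119*(137/144) - 36 = 16303/144 - 36 = 11119/144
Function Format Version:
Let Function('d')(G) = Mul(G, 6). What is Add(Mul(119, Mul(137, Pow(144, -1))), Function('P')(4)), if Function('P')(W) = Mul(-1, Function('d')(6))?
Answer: Rational(11119, 144) ≈ 77.215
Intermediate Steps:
Function('d')(G) = Mul(6, G)
Function('P')(W) = -36 (Function('P')(W) = Mul(-1, Mul(6, 6)) = Mul(-1, 36) = -36)
Add(Mul(119, Mul(137, Pow(144, -1))), Function('P')(4)) = Add(Mul(119, Mul(137, Pow(144, -1))), -36) = Add(Mul(119, Mul(137, Rational(1, 144))), -36) = Add(Mul(119, Rational(137, 144)), -36) = Add(Rational(16303, 144), -36) = Rational(11119, 144)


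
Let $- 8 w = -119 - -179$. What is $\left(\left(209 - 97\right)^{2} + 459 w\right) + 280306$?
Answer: $\frac{578815}{2} \approx 2.8941 \cdot 10^{5}$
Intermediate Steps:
$w = - \frac{15}{2}$ ($w = - \frac{-119 - -179}{8} = - \frac{-119 + 179}{8} = \left(- \frac{1}{8}\right) 60 = - \frac{15}{2} \approx -7.5$)
$\left(\left(209 - 97\right)^{2} + 459 w\right) + 280306 = \left(\left(209 - 97\right)^{2} + 459 \left(- \frac{15}{2}\right)\right) + 280306 = \left(112^{2} - \frac{6885}{2}\right) + 280306 = \left(12544 - \frac{6885}{2}\right) + 280306 = \frac{18203}{2} + 280306 = \frac{578815}{2}$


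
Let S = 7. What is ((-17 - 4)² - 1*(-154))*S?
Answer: 4165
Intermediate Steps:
((-17 - 4)² - 1*(-154))*S = ((-17 - 4)² - 1*(-154))*7 = ((-21)² + 154)*7 = (441 + 154)*7 = 595*7 = 4165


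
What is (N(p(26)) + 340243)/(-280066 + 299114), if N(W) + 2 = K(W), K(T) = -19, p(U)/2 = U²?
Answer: 170111/9524 ≈ 17.861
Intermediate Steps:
p(U) = 2*U²
N(W) = -21 (N(W) = -2 - 19 = -21)
(N(p(26)) + 340243)/(-280066 + 299114) = (-21 + 340243)/(-280066 + 299114) = 340222/19048 = 340222*(1/19048) = 170111/9524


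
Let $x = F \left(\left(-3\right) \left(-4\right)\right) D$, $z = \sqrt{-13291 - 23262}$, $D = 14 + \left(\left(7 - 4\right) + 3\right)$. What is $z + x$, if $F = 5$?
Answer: $1200 + i \sqrt{36553} \approx 1200.0 + 191.19 i$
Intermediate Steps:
$D = 20$ ($D = 14 + \left(3 + 3\right) = 14 + 6 = 20$)
$z = i \sqrt{36553}$ ($z = \sqrt{-36553} = i \sqrt{36553} \approx 191.19 i$)
$x = 1200$ ($x = 5 \left(\left(-3\right) \left(-4\right)\right) 20 = 5 \cdot 12 \cdot 20 = 60 \cdot 20 = 1200$)
$z + x = i \sqrt{36553} + 1200 = 1200 + i \sqrt{36553}$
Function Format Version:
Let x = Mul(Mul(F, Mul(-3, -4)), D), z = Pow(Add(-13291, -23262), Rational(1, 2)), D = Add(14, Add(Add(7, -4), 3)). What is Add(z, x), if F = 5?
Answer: Add(1200, Mul(I, Pow(36553, Rational(1, 2)))) ≈ Add(1200.0, Mul(191.19, I))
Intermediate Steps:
D = 20 (D = Add(14, Add(3, 3)) = Add(14, 6) = 20)
z = Mul(I, Pow(36553, Rational(1, 2))) (z = Pow(-36553, Rational(1, 2)) = Mul(I, Pow(36553, Rational(1, 2))) ≈ Mul(191.19, I))
x = 1200 (x = Mul(Mul(5, Mul(-3, -4)), 20) = Mul(Mul(5, 12), 20) = Mul(60, 20) = 1200)
Add(z, x) = Add(Mul(I, Pow(36553, Rational(1, 2))), 1200) = Add(1200, Mul(I, Pow(36553, Rational(1, 2))))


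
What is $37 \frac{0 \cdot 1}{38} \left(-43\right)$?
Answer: $0$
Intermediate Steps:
$37 \frac{0 \cdot 1}{38} \left(-43\right) = 37 \cdot 0 \cdot \frac{1}{38} \left(-43\right) = 37 \cdot 0 \left(-43\right) = 0 \left(-43\right) = 0$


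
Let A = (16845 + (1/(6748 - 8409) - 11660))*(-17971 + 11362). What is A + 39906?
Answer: -56852301090/1661 ≈ -3.4228e+7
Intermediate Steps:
A = -56918584956/1661 (A = (16845 + (1/(-1661) - 11660))*(-6609) = (16845 + (-1/1661 - 11660))*(-6609) = (16845 - 19367261/1661)*(-6609) = (8612284/1661)*(-6609) = -56918584956/1661 ≈ -3.4268e+7)
A + 39906 = -56918584956/1661 + 39906 = -56852301090/1661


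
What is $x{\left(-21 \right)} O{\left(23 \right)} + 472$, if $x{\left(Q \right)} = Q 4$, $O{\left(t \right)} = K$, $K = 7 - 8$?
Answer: $556$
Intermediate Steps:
$K = -1$
$O{\left(t \right)} = -1$
$x{\left(Q \right)} = 4 Q$
$x{\left(-21 \right)} O{\left(23 \right)} + 472 = 4 \left(-21\right) \left(-1\right) + 472 = \left(-84\right) \left(-1\right) + 472 = 84 + 472 = 556$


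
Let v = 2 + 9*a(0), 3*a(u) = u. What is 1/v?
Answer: ½ ≈ 0.50000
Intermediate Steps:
a(u) = u/3
v = 2 (v = 2 + 9*((⅓)*0) = 2 + 9*0 = 2 + 0 = 2)
1/v = 1/2 = ½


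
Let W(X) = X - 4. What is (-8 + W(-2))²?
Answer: 196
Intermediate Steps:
W(X) = -4 + X
(-8 + W(-2))² = (-8 + (-4 - 2))² = (-8 - 6)² = (-14)² = 196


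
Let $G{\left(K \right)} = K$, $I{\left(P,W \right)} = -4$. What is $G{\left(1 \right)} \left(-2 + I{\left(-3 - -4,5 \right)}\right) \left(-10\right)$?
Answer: $60$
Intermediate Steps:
$G{\left(1 \right)} \left(-2 + I{\left(-3 - -4,5 \right)}\right) \left(-10\right) = 1 \left(-2 - 4\right) \left(-10\right) = 1 \left(-6\right) \left(-10\right) = \left(-6\right) \left(-10\right) = 60$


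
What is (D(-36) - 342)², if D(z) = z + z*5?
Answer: 311364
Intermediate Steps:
D(z) = 6*z (D(z) = z + 5*z = 6*z)
(D(-36) - 342)² = (6*(-36) - 342)² = (-216 - 342)² = (-558)² = 311364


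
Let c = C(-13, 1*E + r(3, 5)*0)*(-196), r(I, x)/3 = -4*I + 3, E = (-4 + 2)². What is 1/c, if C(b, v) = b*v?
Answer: 1/10192 ≈ 9.8116e-5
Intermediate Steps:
E = 4 (E = (-2)² = 4)
r(I, x) = 9 - 12*I (r(I, x) = 3*(-4*I + 3) = 3*(3 - 4*I) = 9 - 12*I)
c = 10192 (c = -13*(1*4 + (9 - 12*3)*0)*(-196) = -13*(4 + (9 - 36)*0)*(-196) = -13*(4 - 27*0)*(-196) = -13*(4 + 0)*(-196) = -13*4*(-196) = -52*(-196) = 10192)
1/c = 1/10192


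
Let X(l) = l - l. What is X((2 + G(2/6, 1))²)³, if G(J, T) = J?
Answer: 0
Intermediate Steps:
X(l) = 0
X((2 + G(2/6, 1))²)³ = 0³ = 0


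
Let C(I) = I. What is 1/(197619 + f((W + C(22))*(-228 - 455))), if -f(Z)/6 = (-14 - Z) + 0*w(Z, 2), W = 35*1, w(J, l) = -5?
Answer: -1/35883 ≈ -2.7868e-5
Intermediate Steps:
W = 35
f(Z) = 84 + 6*Z (f(Z) = -6*((-14 - Z) + 0*(-5)) = -6*((-14 - Z) + 0) = -6*(-14 - Z) = 84 + 6*Z)
1/(197619 + f((W + C(22))*(-228 - 455))) = 1/(197619 + (84 + 6*((35 + 22)*(-228 - 455)))) = 1/(197619 + (84 + 6*(57*(-683)))) = 1/(197619 + (84 + 6*(-38931))) = 1/(197619 + (84 - 233586)) = 1/(197619 - 233502) = 1/(-35883) = -1/35883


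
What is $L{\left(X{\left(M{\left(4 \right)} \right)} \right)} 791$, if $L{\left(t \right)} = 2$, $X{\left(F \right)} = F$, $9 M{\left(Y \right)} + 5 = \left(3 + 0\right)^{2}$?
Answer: $1582$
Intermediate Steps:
$M{\left(Y \right)} = \frac{4}{9}$ ($M{\left(Y \right)} = - \frac{5}{9} + \frac{\left(3 + 0\right)^{2}}{9} = - \frac{5}{9} + \frac{3^{2}}{9} = - \frac{5}{9} + \frac{1}{9} \cdot 9 = - \frac{5}{9} + 1 = \frac{4}{9}$)
$L{\left(X{\left(M{\left(4 \right)} \right)} \right)} 791 = 2 \cdot 791 = 1582$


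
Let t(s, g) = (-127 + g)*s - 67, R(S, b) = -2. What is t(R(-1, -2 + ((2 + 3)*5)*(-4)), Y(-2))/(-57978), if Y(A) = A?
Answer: -191/57978 ≈ -0.0032944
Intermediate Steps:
t(s, g) = -67 + s*(-127 + g) (t(s, g) = s*(-127 + g) - 67 = -67 + s*(-127 + g))
t(R(-1, -2 + ((2 + 3)*5)*(-4)), Y(-2))/(-57978) = (-67 - 127*(-2) - 2*(-2))/(-57978) = (-67 + 254 + 4)*(-1/57978) = 191*(-1/57978) = -191/57978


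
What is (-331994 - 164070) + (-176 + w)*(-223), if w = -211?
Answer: -409763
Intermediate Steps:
(-331994 - 164070) + (-176 + w)*(-223) = (-331994 - 164070) + (-176 - 211)*(-223) = -496064 - 387*(-223) = -496064 + 86301 = -409763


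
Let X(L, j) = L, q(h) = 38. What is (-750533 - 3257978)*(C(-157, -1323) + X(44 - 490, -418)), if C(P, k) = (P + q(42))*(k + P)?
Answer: -704191161414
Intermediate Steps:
C(P, k) = (38 + P)*(P + k) (C(P, k) = (P + 38)*(k + P) = (38 + P)*(P + k))
(-750533 - 3257978)*(C(-157, -1323) + X(44 - 490, -418)) = (-750533 - 3257978)*(((-157)² + 38*(-157) + 38*(-1323) - 157*(-1323)) + (44 - 490)) = -4008511*((24649 - 5966 - 50274 + 207711) - 446) = -4008511*(176120 - 446) = -4008511*175674 = -704191161414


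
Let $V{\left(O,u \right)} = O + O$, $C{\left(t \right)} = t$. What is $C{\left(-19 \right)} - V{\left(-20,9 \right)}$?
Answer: $21$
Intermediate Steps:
$V{\left(O,u \right)} = 2 O$
$C{\left(-19 \right)} - V{\left(-20,9 \right)} = -19 - 2 \left(-20\right) = -19 - -40 = -19 + 40 = 21$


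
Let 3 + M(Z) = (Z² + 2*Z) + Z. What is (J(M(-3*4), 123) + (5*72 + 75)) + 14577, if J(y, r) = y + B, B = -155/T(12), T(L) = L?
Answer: 181249/12 ≈ 15104.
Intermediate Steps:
M(Z) = -3 + Z² + 3*Z (M(Z) = -3 + ((Z² + 2*Z) + Z) = -3 + (Z² + 3*Z) = -3 + Z² + 3*Z)
B = -155/12 ≈ -12.917
J(y, r) = -155/12 + y (J(y, r) = y - 155/12 = -155/12 + y)
(J(M(-3*4), 123) + (5*72 + 75)) + 14577 = ((-155/12 + (-3 + (-3*4)² + 3*(-3*4))) + (5*72 + 75)) + 14577 = ((-155/12 + (-3 + (-12)² + 3*(-12))) + (360 + 75)) + 14577 = ((-155/12 + (-3 + 144 - 36)) + 435) + 14577 = ((-155/12 + 105) + 435) + 14577 = (1105/12 + 435) + 14577 = 6325/12 + 14577 = 181249/12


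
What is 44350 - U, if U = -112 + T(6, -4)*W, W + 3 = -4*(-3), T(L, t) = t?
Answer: 44498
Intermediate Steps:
W = 9 (W = -3 - 4*(-3) = -3 + 12 = 9)
U = -148 (U = -112 - 4*9 = -112 - 36 = -148)
44350 - U = 44350 - 1*(-148) = 44350 + 148 = 44498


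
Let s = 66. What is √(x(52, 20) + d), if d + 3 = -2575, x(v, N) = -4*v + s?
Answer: 4*I*√170 ≈ 52.154*I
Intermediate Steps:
x(v, N) = 66 - 4*v (x(v, N) = -4*v + 66 = 66 - 4*v)
d = -2578 (d = -3 - 2575 = -2578)
√(x(52, 20) + d) = √((66 - 4*52) - 2578) = √((66 - 208) - 2578) = √(-142 - 2578) = √(-2720) = 4*I*√170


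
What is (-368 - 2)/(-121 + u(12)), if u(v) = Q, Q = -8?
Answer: 370/129 ≈ 2.8682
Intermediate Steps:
u(v) = -8
(-368 - 2)/(-121 + u(12)) = (-368 - 2)/(-121 - 8) = -370/(-129) = -370*(-1/129) = 370/129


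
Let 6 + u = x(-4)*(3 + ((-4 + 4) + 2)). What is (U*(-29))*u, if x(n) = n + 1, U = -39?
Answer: -23751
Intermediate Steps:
x(n) = 1 + n
u = -21 (u = -6 + (1 - 4)*(3 + ((-4 + 4) + 2)) = -6 - 3*(3 + (0 + 2)) = -6 - 3*(3 + 2) = -6 - 3*5 = -6 - 15 = -21)
(U*(-29))*u = -39*(-29)*(-21) = 1131*(-21) = -23751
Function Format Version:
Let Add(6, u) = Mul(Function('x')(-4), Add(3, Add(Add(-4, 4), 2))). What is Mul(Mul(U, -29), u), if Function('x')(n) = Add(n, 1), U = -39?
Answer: -23751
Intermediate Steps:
Function('x')(n) = Add(1, n)
u = -21 (u = Add(-6, Mul(Add(1, -4), Add(3, Add(Add(-4, 4), 2)))) = Add(-6, Mul(-3, Add(3, Add(0, 2)))) = Add(-6, Mul(-3, Add(3, 2))) = Add(-6, Mul(-3, 5)) = Add(-6, -15) = -21)
Mul(Mul(U, -29), u) = Mul(Mul(-39, -29), -21) = Mul(1131, -21) = -23751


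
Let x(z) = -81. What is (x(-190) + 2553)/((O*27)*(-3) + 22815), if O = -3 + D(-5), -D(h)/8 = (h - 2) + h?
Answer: 412/2547 ≈ 0.16176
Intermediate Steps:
D(h) = 16 - 16*h (D(h) = -8*((h - 2) + h) = -8*((-2 + h) + h) = -8*(-2 + 2*h) = 16 - 16*h)
O = 93 (O = -3 + (16 - 16*(-5)) = -3 + (16 + 80) = -3 + 96 = 93)
(x(-190) + 2553)/((O*27)*(-3) + 22815) = (-81 + 2553)/((93*27)*(-3) + 22815) = 2472/(2511*(-3) + 22815) = 2472/(-7533 + 22815) = 2472/15282 = 2472*(1/15282) = 412/2547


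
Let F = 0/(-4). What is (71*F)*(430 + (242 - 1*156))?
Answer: 0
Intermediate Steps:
F = 0 (F = 0*(-1/4) = 0)
(71*F)*(430 + (242 - 1*156)) = (71*0)*(430 + (242 - 1*156)) = 0*(430 + (242 - 156)) = 0*(430 + 86) = 0*516 = 0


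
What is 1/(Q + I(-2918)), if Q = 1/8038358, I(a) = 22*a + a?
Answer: -8038358/539486358811 ≈ -1.4900e-5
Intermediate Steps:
I(a) = 23*a
Q = 1/8038358 ≈ 1.2440e-7
1/(Q + I(-2918)) = 1/(1/8038358 + 23*(-2918)) = 1/(1/8038358 - 67114) = 1/(-539486358811/8038358) = -8038358/539486358811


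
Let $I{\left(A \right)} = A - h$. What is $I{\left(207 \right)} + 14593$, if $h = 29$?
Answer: $14771$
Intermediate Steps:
$I{\left(A \right)} = -29 + A$ ($I{\left(A \right)} = A - 29 = -29 + A$)
$I{\left(207 \right)} + 14593 = \left(-29 + 207\right) + 14593 = 178 + 14593 = 14771$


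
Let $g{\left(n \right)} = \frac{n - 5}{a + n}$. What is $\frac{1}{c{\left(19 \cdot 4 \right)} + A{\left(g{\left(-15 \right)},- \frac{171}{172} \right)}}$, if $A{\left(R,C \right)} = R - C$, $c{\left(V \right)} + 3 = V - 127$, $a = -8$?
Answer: $- \frac{3956}{206251} \approx -0.019181$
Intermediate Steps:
$g{\left(n \right)} = \frac{-5 + n}{-8 + n}$ ($g{\left(n \right)} = \frac{n - 5}{-8 + n} = \frac{-5 + n}{-8 + n}$)
$c{\left(V \right)} = -130 + V$ ($c{\left(V \right)} = -3 + \left(V - 127\right) = -3 + \left(-127 + V\right) = -130 + V$)
$\frac{1}{c{\left(19 \cdot 4 \right)} + A{\left(g{\left(-15 \right)},- \frac{171}{172} \right)}} = \frac{1}{\left(-130 + 19 \cdot 4\right) + \left(\frac{-5 - 15}{-8 - 15} - - \frac{171}{172}\right)} = \frac{1}{\left(-130 + 76\right) + \left(\frac{1}{-23} \left(-20\right) - \left(-171\right) \frac{1}{172}\right)} = \frac{1}{-54 - - \frac{7373}{3956}} = \frac{1}{-54 + \left(\frac{20}{23} + \frac{171}{172}\right)} = \frac{1}{-54 + \frac{7373}{3956}} = \frac{1}{- \frac{206251}{3956}} = - \frac{3956}{206251}$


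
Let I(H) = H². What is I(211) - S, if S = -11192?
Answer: 55713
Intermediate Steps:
I(211) - S = 211² - 1*(-11192) = 44521 + 11192 = 55713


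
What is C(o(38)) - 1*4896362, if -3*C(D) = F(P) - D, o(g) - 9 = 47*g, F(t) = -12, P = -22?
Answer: -14687279/3 ≈ -4.8958e+6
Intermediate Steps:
o(g) = 9 + 47*g
C(D) = 4 + D/3 (C(D) = -(-12 - D)/3 = 4 + D/3)
C(o(38)) - 1*4896362 = (4 + (9 + 47*38)/3) - 1*4896362 = (4 + (9 + 1786)/3) - 4896362 = (4 + (⅓)*1795) - 4896362 = (4 + 1795/3) - 4896362 = 1807/3 - 4896362 = -14687279/3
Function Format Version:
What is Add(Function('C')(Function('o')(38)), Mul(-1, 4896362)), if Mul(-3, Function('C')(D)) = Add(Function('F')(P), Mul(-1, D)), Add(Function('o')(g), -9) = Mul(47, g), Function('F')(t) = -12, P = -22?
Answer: Rational(-14687279, 3) ≈ -4.8958e+6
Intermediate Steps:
Function('o')(g) = Add(9, Mul(47, g))
Function('C')(D) = Add(4, Mul(Rational(1, 3), D)) (Function('C')(D) = Mul(Rational(-1, 3), Add(-12, Mul(-1, D))) = Add(4, Mul(Rational(1, 3), D)))
Add(Function('C')(Function('o')(38)), Mul(-1, 4896362)) = Add(Add(4, Mul(Rational(1, 3), Add(9, Mul(47, 38)))), Mul(-1, 4896362)) = Add(Add(4, Mul(Rational(1, 3), Add(9, 1786))), -4896362) = Add(Add(4, Mul(Rational(1, 3), 1795)), -4896362) = Add(Add(4, Rational(1795, 3)), -4896362) = Add(Rational(1807, 3), -4896362) = Rational(-14687279, 3)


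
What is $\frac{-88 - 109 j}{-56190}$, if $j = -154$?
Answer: $- \frac{2783}{9365} \approx -0.29717$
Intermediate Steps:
$\frac{-88 - 109 j}{-56190} = \frac{-88 - -16786}{-56190} = \left(-88 + 16786\right) \left(- \frac{1}{56190}\right) = 16698 \left(- \frac{1}{56190}\right) = - \frac{2783}{9365}$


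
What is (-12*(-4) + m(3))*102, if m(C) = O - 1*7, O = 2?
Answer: 4386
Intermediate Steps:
m(C) = -5 (m(C) = 2 - 1*7 = 2 - 7 = -5)
(-12*(-4) + m(3))*102 = (-12*(-4) - 5)*102 = (48 - 5)*102 = 43*102 = 4386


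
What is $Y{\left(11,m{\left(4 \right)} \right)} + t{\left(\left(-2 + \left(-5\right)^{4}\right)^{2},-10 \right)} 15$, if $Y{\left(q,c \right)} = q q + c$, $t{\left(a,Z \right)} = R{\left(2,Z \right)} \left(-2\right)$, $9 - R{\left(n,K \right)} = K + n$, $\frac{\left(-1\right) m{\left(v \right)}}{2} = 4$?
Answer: $-397$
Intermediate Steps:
$m{\left(v \right)} = -8$ ($m{\left(v \right)} = \left(-2\right) 4 = -8$)
$R{\left(n,K \right)} = 9 - K - n$ ($R{\left(n,K \right)} = 9 - \left(K + n\right) = 9 - K - n$)
$t{\left(a,Z \right)} = -14 + 2 Z$ ($t{\left(a,Z \right)} = \left(9 - Z - 2\right) \left(-2\right) = \left(7 - Z\right) \left(-2\right) = -14 + 2 Z$)
$Y{\left(q,c \right)} = c + q^{2}$ ($Y{\left(q,c \right)} = q^{2} + c = c + q^{2}$)
$Y{\left(11,m{\left(4 \right)} \right)} + t{\left(\left(-2 + \left(-5\right)^{4}\right)^{2},-10 \right)} 15 = \left(-8 + 11^{2}\right) + \left(-14 + 2 \left(-10\right)\right) 15 = \left(-8 + 121\right) + \left(-14 - 20\right) 15 = 113 - 510 = -397$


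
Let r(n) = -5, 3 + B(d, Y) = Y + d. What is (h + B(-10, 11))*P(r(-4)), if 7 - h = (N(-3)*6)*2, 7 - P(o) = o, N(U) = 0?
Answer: 60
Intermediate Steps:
B(d, Y) = -3 + Y + d (B(d, Y) = -3 + (Y + d) = -3 + Y + d)
P(o) = 7 - o
h = 7 (h = 7 - 0*6*2 = 7 - 0*2 = 7 - 1*0 = 7 + 0 = 7)
(h + B(-10, 11))*P(r(-4)) = (7 + (-3 + 11 - 10))*(7 - 1*(-5)) = (7 - 2)*(7 + 5) = 5*12 = 60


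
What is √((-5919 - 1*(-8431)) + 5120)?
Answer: 12*√53 ≈ 87.361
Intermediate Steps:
√((-5919 - 1*(-8431)) + 5120) = √((-5919 + 8431) + 5120) = √(2512 + 5120) = √7632 = 12*√53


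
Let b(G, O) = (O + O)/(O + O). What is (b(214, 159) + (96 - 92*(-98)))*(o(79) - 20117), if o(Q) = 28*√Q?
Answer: -183326221 + 255164*√79 ≈ -1.8106e+8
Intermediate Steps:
b(G, O) = 1 (b(G, O) = (2*O)/((2*O)) = (2*O)*(1/(2*O)) = 1)
(b(214, 159) + (96 - 92*(-98)))*(o(79) - 20117) = (1 + (96 - 92*(-98)))*(28*√79 - 20117) = (1 + (96 + 9016))*(-20117 + 28*√79) = (1 + 9112)*(-20117 + 28*√79) = 9113*(-20117 + 28*√79) = -183326221 + 255164*√79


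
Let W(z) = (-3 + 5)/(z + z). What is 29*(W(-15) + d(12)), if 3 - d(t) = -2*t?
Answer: 11716/15 ≈ 781.07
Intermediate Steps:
d(t) = 3 + 2*t (d(t) = 3 - (-2)*t = 3 + 2*t)
W(z) = 1/z (W(z) = 2/((2*z)) = 2*(1/(2*z)) = 1/z)
29*(W(-15) + d(12)) = 29*(1/(-15) + (3 + 2*12)) = 29*(-1/15 + (3 + 24)) = 29*(-1/15 + 27) = 29*(404/15) = 11716/15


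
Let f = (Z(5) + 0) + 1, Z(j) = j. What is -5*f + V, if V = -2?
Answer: -32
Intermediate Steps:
f = 6 (f = (5 + 0) + 1 = 5 + 1 = 6)
-5*f + V = -5*6 - 2 = -30 - 2 = -32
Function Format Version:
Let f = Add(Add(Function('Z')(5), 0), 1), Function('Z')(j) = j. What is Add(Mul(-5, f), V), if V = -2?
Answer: -32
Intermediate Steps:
f = 6 (f = Add(Add(5, 0), 1) = Add(5, 1) = 6)
Add(Mul(-5, f), V) = Add(Mul(-5, 6), -2) = Add(-30, -2) = -32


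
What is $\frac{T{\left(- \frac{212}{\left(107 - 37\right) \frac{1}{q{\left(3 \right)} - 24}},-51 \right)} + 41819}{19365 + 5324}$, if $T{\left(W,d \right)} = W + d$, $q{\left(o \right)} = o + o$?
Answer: $\frac{1463788}{864115} \approx 1.694$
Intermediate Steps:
$q{\left(o \right)} = 2 o$
$\frac{T{\left(- \frac{212}{\left(107 - 37\right) \frac{1}{q{\left(3 \right)} - 24}},-51 \right)} + 41819}{19365 + 5324} = \frac{\left(- \frac{212}{\left(107 - 37\right) \frac{1}{2 \cdot 3 - 24}} - 51\right) + 41819}{19365 + 5324} = \frac{\left(- \frac{212}{70 \frac{1}{6 - 24}} - 51\right) + 41819}{24689} = \left(\left(- \frac{212}{70 \frac{1}{-18}} - 51\right) + 41819\right) \frac{1}{24689} = \left(\left(- \frac{212}{70 \left(- \frac{1}{18}\right)} - 51\right) + 41819\right) \frac{1}{24689} = \left(\left(- \frac{212}{- \frac{35}{9}} - 51\right) + 41819\right) \frac{1}{24689} = \left(\left(\left(-212\right) \left(- \frac{9}{35}\right) - 51\right) + 41819\right) \frac{1}{24689} = \left(\left(\frac{1908}{35} - 51\right) + 41819\right) \frac{1}{24689} = \left(\frac{123}{35} + 41819\right) \frac{1}{24689} = \frac{1463788}{35} \cdot \frac{1}{24689} = \frac{1463788}{864115}$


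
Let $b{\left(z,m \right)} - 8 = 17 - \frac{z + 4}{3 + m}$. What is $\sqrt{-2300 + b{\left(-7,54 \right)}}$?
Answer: $\frac{2 i \sqrt{205314}}{19} \approx 47.696 i$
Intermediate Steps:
$b{\left(z,m \right)} = 25 - \frac{4 + z}{3 + m}$ ($b{\left(z,m \right)} = 8 + \left(17 - \frac{z + 4}{3 + m}\right) = 8 + \left(17 - \frac{4 + z}{3 + m}\right) = 25 - \frac{4 + z}{3 + m}$)
$\sqrt{-2300 + b{\left(-7,54 \right)}} = \sqrt{-2300 + \frac{71 - -7 + 25 \cdot 54}{3 + 54}} = \sqrt{-2300 + \frac{71 + 7 + 1350}{57}} = \sqrt{-2300 + \frac{1}{57} \cdot 1428} = \sqrt{-2300 + \frac{476}{19}} = \sqrt{- \frac{43224}{19}} = \frac{2 i \sqrt{205314}}{19}$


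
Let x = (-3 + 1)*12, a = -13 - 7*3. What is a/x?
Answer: 17/12 ≈ 1.4167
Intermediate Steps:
a = -34 (a = -13 - 21 = -34)
x = -24 (x = -2*12 = -24)
a/x = -34/(-24) = -34*(-1/24) = 17/12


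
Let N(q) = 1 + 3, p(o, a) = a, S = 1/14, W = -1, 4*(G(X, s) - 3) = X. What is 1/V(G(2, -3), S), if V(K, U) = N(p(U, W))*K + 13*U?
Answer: 14/209 ≈ 0.066986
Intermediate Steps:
G(X, s) = 3 + X/4
S = 1/14 ≈ 0.071429
N(q) = 4
V(K, U) = 4*K + 13*U
1/V(G(2, -3), S) = 1/(4*(3 + (1/4)*2) + 13*(1/14)) = 1/(4*(3 + 1/2) + 13/14) = 1/(4*(7/2) + 13/14) = 1/(14 + 13/14) = 1/(209/14) = 14/209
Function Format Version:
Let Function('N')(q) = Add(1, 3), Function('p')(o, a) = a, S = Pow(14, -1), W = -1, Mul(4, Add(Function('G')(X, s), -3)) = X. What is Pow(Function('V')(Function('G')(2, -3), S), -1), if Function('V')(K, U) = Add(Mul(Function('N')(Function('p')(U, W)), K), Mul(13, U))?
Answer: Rational(14, 209) ≈ 0.066986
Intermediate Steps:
Function('G')(X, s) = Add(3, Mul(Rational(1, 4), X))
S = Rational(1, 14) ≈ 0.071429
Function('N')(q) = 4
Function('V')(K, U) = Add(Mul(4, K), Mul(13, U))
Pow(Function('V')(Function('G')(2, -3), S), -1) = Pow(Add(Mul(4, Add(3, Mul(Rational(1, 4), 2))), Mul(13, Rational(1, 14))), -1) = Pow(Add(Mul(4, Add(3, Rational(1, 2))), Rational(13, 14)), -1) = Pow(Add(Mul(4, Rational(7, 2)), Rational(13, 14)), -1) = Pow(Add(14, Rational(13, 14)), -1) = Pow(Rational(209, 14), -1) = Rational(14, 209)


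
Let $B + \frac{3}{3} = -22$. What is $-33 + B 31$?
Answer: $-746$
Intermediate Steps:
$B = -23$ ($B = -1 - 22 = -23$)
$-33 + B 31 = -33 - 713 = -746$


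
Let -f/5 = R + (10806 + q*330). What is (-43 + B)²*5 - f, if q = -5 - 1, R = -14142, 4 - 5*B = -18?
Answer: -95651/5 ≈ -19130.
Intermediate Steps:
B = 22/5 (B = ⅘ - ⅕*(-18) = ⅘ + 18/5 = 22/5 ≈ 4.4000)
q = -6
f = 26580 (f = -5*(-14142 + (10806 - 6*330)) = -5*(-14142 + (10806 - 1980)) = -5*(-14142 + 8826) = -5*(-5316) = 26580)
(-43 + B)²*5 - f = (-43 + 22/5)²*5 - 1*26580 = (-193/5)²*5 - 26580 = (37249/25)*5 - 26580 = 37249/5 - 26580 = -95651/5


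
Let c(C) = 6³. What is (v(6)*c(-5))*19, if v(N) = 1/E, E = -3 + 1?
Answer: -2052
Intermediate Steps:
E = -2
c(C) = 216
v(N) = -½ (v(N) = 1/(-2) = -½)
(v(6)*c(-5))*19 = -½*216*19 = -108*19 = -2052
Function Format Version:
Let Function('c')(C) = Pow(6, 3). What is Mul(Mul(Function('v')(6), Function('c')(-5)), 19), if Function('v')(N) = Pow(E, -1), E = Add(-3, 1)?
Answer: -2052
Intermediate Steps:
E = -2
Function('c')(C) = 216
Function('v')(N) = Rational(-1, 2) (Function('v')(N) = Pow(-2, -1) = Rational(-1, 2))
Mul(Mul(Function('v')(6), Function('c')(-5)), 19) = Mul(Mul(Rational(-1, 2), 216), 19) = Mul(-108, 19) = -2052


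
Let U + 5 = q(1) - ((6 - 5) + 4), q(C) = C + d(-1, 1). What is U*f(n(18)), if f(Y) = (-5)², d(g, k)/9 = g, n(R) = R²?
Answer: -450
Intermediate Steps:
d(g, k) = 9*g
q(C) = -9 + C (q(C) = C + 9*(-1) = C - 9 = -9 + C)
f(Y) = 25
U = -18 (U = -5 + ((-9 + 1) - ((6 - 5) + 4)) = -5 + (-8 - (1 + 4)) = -5 + (-8 - 1*5) = -5 + (-8 - 5) = -5 - 13 = -18)
U*f(n(18)) = -18*25 = -450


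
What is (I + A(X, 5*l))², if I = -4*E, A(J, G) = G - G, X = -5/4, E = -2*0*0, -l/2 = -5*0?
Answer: 0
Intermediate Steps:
l = 0 (l = -(-10)*0 = -2*0 = 0)
E = 0 (E = 0*0 = 0)
X = -5/4 (X = -5*¼ = -5/4 ≈ -1.2500)
A(J, G) = 0
I = 0 (I = -4*0 = 0)
(I + A(X, 5*l))² = (0 + 0)² = 0² = 0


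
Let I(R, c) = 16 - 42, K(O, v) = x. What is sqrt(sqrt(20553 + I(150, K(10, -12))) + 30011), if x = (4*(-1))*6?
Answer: sqrt(30011 + sqrt(20527)) ≈ 173.65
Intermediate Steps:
x = -24 (x = -4*6 = -24)
K(O, v) = -24
I(R, c) = -26
sqrt(sqrt(20553 + I(150, K(10, -12))) + 30011) = sqrt(sqrt(20553 - 26) + 30011) = sqrt(sqrt(20527) + 30011) = sqrt(30011 + sqrt(20527))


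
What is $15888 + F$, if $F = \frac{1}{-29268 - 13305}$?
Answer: $\frac{676399823}{42573} \approx 15888.0$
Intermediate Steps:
$F = - \frac{1}{42573}$ ($F = \frac{1}{-42573} = - \frac{1}{42573} \approx -2.3489 \cdot 10^{-5}$)
$15888 + F = 15888 - \frac{1}{42573} = \frac{676399823}{42573}$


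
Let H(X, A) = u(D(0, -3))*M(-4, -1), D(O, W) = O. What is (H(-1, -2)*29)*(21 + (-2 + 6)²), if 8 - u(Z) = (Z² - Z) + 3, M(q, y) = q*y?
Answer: 21460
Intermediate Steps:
u(Z) = 5 + Z - Z² (u(Z) = 8 - ((Z² - Z) + 3) = 8 - (3 + Z² - Z) = 8 + (-3 + Z - Z²) = 5 + Z - Z²)
H(X, A) = 20 (H(X, A) = (5 + 0 - 1*0²)*(-4*(-1)) = (5 + 0 - 1*0)*4 = (5 + 0 + 0)*4 = 5*4 = 20)
(H(-1, -2)*29)*(21 + (-2 + 6)²) = (20*29)*(21 + (-2 + 6)²) = 580*(21 + 4²) = 580*(21 + 16) = 580*37 = 21460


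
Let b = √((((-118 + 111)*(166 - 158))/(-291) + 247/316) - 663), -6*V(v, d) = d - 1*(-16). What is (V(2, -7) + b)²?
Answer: (68967 - I*√1399507215195)²/2113976484 ≈ -659.78 - 77.19*I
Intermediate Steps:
V(v, d) = -8/3 - d/6 (V(v, d) = -(d - 1*(-16))/6 = -(d + 16)/6 = -(16 + d)/6 = -8/3 - d/6)
b = I*√1399507215195/45978 (b = √((-7*8*(-1/291) + 247*(1/316)) - 663) = √((-56*(-1/291) + 247/316) - 663) = √((56/291 + 247/316) - 663) = √(89573/91956 - 663) = √(-60877255/91956) = I*√1399507215195/45978 ≈ 25.73*I)
(V(2, -7) + b)² = ((-8/3 - ⅙*(-7)) + I*√1399507215195/45978)² = ((-8/3 + 7/6) + I*√1399507215195/45978)² = (-3/2 + I*√1399507215195/45978)²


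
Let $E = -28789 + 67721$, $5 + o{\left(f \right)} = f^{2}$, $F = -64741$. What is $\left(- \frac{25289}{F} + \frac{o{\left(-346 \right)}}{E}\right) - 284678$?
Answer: $- \frac{717521199749737}{2520496612} \approx -2.8467 \cdot 10^{5}$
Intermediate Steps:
$o{\left(f \right)} = -5 + f^{2}$
$E = 38932$
$\left(- \frac{25289}{F} + \frac{o{\left(-346 \right)}}{E}\right) - 284678 = \left(- \frac{25289}{-64741} + \frac{-5 + \left(-346\right)^{2}}{38932}\right) - 284678 = \left(\left(-25289\right) \left(- \frac{1}{64741}\right) + \left(-5 + 119716\right) \frac{1}{38932}\right) - 284678 = \left(\frac{25289}{64741} + 119711 \cdot \frac{1}{38932}\right) - 284678 = \left(\frac{25289}{64741} + \frac{119711}{38932}\right) - 284678 = \frac{8734761199}{2520496612} - 284678 = - \frac{717521199749737}{2520496612}$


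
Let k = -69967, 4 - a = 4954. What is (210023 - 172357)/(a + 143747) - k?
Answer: 9711247365/138797 ≈ 69967.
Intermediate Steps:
a = -4950 (a = 4 - 1*4954 = 4 - 4954 = -4950)
(210023 - 172357)/(a + 143747) - k = (210023 - 172357)/(-4950 + 143747) - 1*(-69967) = 37666/138797 + 69967 = 9711247365/138797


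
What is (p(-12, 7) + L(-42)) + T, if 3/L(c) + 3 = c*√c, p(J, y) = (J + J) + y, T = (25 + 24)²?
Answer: (-2383*I + 33376*√42)/(-I + 14*√42) ≈ 2384.0 + 0.01102*I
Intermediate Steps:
T = 2401 (T = 49² = 2401)
p(J, y) = y + 2*J (p(J, y) = 2*J + y = y + 2*J)
L(c) = 3/(-3 + c^(3/2)) (L(c) = 3/(-3 + c*√c) = 3/(-3 + c^(3/2)))
(p(-12, 7) + L(-42)) + T = ((7 + 2*(-12)) + 3/(-3 + (-42)^(3/2))) + 2401 = ((7 - 24) + 3/(-3 - 42*I*√42)) + 2401 = (-17 + 3/(-3 - 42*I*√42)) + 2401 = 2384 + 3/(-3 - 42*I*√42)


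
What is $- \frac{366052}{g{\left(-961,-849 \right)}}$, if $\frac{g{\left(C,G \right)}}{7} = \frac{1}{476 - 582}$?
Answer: $\frac{38801512}{7} \approx 5.5431 \cdot 10^{6}$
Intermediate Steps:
$g{\left(C,G \right)} = - \frac{7}{106}$ ($g{\left(C,G \right)} = \frac{7}{476 - 582} = \frac{7}{-106} = 7 \left(- \frac{1}{106}\right) = - \frac{7}{106}$)
$- \frac{366052}{g{\left(-961,-849 \right)}} = - \frac{366052}{- \frac{7}{106}} = \left(-366052\right) \left(- \frac{106}{7}\right) = \frac{38801512}{7}$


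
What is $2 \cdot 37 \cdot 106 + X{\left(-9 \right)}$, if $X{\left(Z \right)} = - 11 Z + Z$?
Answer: $7934$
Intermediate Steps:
$X{\left(Z \right)} = - 10 Z$
$2 \cdot 37 \cdot 106 + X{\left(-9 \right)} = 2 \cdot 37 \cdot 106 - -90 = 74 \cdot 106 + 90 = 7844 + 90 = 7934$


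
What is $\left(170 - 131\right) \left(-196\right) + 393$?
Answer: $-7251$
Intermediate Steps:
$\left(170 - 131\right) \left(-196\right) + 393 = 39 \left(-196\right) + 393 = -7644 + 393 = -7251$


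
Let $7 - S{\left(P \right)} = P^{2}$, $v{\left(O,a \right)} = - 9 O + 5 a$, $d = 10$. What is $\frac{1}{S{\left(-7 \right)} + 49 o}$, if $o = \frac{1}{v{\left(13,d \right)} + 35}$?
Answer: $- \frac{32}{1393} \approx -0.022972$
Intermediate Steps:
$o = - \frac{1}{32}$ ($o = \frac{1}{\left(\left(-9\right) 13 + 5 \cdot 10\right) + 35} = \frac{1}{\left(-117 + 50\right) + 35} = \frac{1}{-67 + 35} = \frac{1}{-32} = - \frac{1}{32} \approx -0.03125$)
$S{\left(P \right)} = 7 - P^{2}$
$\frac{1}{S{\left(-7 \right)} + 49 o} = \frac{1}{\left(7 - \left(-7\right)^{2}\right) + 49 \left(- \frac{1}{32}\right)} = \frac{1}{\left(7 - 49\right) - \frac{49}{32}} = \frac{1}{-42 - \frac{49}{32}} = \frac{1}{- \frac{1393}{32}} = - \frac{32}{1393}$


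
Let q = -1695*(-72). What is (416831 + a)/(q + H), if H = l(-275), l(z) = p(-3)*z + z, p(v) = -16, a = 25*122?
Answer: 419881/126165 ≈ 3.3280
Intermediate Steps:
a = 3050
q = 122040
l(z) = -15*z (l(z) = -16*z + z = -15*z)
H = 4125 (H = -15*(-275) = 4125)
(416831 + a)/(q + H) = (416831 + 3050)/(122040 + 4125) = 419881/126165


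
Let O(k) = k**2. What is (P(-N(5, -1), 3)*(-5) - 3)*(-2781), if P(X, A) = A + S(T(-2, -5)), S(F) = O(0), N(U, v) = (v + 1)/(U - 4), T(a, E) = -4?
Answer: 50058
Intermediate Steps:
N(U, v) = (1 + v)/(-4 + U)
S(F) = 0 (S(F) = 0**2 = 0)
P(X, A) = A (P(X, A) = A + 0 = A)
(P(-N(5, -1), 3)*(-5) - 3)*(-2781) = (3*(-5) - 3)*(-2781) = (-15 - 3)*(-2781) = -18*(-2781) = 50058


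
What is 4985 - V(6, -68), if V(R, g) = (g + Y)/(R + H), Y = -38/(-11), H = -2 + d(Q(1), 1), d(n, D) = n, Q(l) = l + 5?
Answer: 54906/11 ≈ 4991.5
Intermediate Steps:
Q(l) = 5 + l
H = 4 (H = -2 + (5 + 1) = -2 + 6 = 4)
Y = 38/11 (Y = -38*(-1/11) = 38/11 ≈ 3.4545)
V(R, g) = (38/11 + g)/(4 + R) (V(R, g) = (g + 38/11)/(R + 4) = (38/11 + g)/(4 + R))
4985 - V(6, -68) = 4985 - (38/11 - 68)/(4 + 6) = 4985 - (-710)/(10*11) = 4985 - 1*(-71/11) = 4985 + 71/11 = 54906/11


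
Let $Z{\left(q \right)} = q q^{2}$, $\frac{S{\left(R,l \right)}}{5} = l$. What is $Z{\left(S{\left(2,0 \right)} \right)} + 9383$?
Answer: $9383$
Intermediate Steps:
$S{\left(R,l \right)} = 5 l$
$Z{\left(q \right)} = q^{3}$
$Z{\left(S{\left(2,0 \right)} \right)} + 9383 = \left(5 \cdot 0\right)^{3} + 9383 = 0^{3} + 9383 = 0 + 9383 = 9383$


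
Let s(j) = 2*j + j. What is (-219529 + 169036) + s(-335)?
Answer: -51498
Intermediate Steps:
s(j) = 3*j
(-219529 + 169036) + s(-335) = (-219529 + 169036) + 3*(-335) = -50493 - 1005 = -51498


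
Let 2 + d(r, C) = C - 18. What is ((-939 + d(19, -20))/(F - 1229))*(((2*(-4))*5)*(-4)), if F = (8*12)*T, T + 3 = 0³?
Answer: 156640/1517 ≈ 103.26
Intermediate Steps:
d(r, C) = -20 + C (d(r, C) = -2 + (C - 18) = -2 + (-18 + C) = -20 + C)
T = -3 (T = -3 + 0³ = -3 + 0 = -3)
F = -288 (F = (8*12)*(-3) = 96*(-3) = -288)
((-939 + d(19, -20))/(F - 1229))*(((2*(-4))*5)*(-4)) = ((-939 + (-20 - 20))/(-288 - 1229))*(((2*(-4))*5)*(-4)) = ((-939 - 40)/(-1517))*(-8*5*(-4)) = (-979*(-1/1517))*(-40*(-4)) = (979/1517)*160 = 156640/1517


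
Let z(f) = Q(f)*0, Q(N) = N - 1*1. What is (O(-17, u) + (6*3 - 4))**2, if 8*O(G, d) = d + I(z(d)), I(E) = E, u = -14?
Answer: 2401/16 ≈ 150.06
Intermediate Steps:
Q(N) = -1 + N (Q(N) = N - 1 = -1 + N)
z(f) = 0 (z(f) = (-1 + f)*0 = 0)
O(G, d) = d/8 (O(G, d) = (d + 0)/8 = d/8)
(O(-17, u) + (6*3 - 4))**2 = ((1/8)*(-14) + (6*3 - 4))**2 = (-7/4 + (18 - 4))**2 = (-7/4 + 14)**2 = (49/4)**2 = 2401/16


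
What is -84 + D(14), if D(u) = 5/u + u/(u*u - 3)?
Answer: -225807/2702 ≈ -83.570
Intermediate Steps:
D(u) = 5/u + u/(-3 + u²) (D(u) = 5/u + u/(u² - 3) = 5/u + u/(-3 + u²))
-84 + D(14) = -84 + 3*(-5 + 2*14²)/(14*(-3 + 14²)) = -84 + 3*(1/14)*(-5 + 2*196)/(-3 + 196) = -84 + 3*(1/14)*(-5 + 392)/193 = -84 + 3*(1/14)*(1/193)*387 = -84 + 1161/2702 = -225807/2702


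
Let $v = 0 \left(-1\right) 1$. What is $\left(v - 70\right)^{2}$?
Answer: $4900$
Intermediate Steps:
$v = 0$ ($v = 0 \cdot 1 = 0$)
$\left(v - 70\right)^{2} = \left(0 - 70\right)^{2} = \left(-70\right)^{2} = 4900$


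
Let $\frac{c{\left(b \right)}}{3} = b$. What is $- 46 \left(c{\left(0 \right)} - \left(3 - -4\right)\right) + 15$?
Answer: $337$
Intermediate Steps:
$c{\left(b \right)} = 3 b$
$- 46 \left(c{\left(0 \right)} - \left(3 - -4\right)\right) + 15 = - 46 \left(3 \cdot 0 - \left(3 - -4\right)\right) + 15 = - 46 \left(0 - \left(3 + 4\right)\right) + 15 = - 46 \left(0 - 7\right) + 15 = \left(-46\right) \left(-7\right) + 15 = 322 + 15 = 337$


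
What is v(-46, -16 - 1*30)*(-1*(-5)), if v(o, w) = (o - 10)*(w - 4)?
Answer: 14000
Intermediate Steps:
v(o, w) = (-10 + o)*(-4 + w)
v(-46, -16 - 1*30)*(-1*(-5)) = (40 - 10*(-16 - 1*30) - 4*(-46) - 46*(-16 - 1*30))*(-1*(-5)) = (40 - 10*(-16 - 30) + 184 - 46*(-16 - 30))*5 = (40 - 10*(-46) + 184 - 46*(-46))*5 = (40 + 460 + 184 + 2116)*5 = 2800*5 = 14000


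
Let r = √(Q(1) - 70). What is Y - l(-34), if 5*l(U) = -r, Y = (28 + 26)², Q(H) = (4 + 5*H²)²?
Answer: 2916 + √11/5 ≈ 2916.7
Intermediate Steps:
Y = 2916 (Y = 54² = 2916)
r = √11 (r = √((4 + 5*1²)² - 70) = √((4 + 5*1)² - 70) = √((4 + 5)² - 70) = √(9² - 70) = √(81 - 70) = √11 ≈ 3.3166)
l(U) = -√11/5 (l(U) = (-√11)/5 = -√11/5)
Y - l(-34) = 2916 - (-1)*√11/5 = 2916 + √11/5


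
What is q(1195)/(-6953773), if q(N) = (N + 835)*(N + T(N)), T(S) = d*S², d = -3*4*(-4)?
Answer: -139149181850/6953773 ≈ -20011.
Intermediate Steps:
d = 48 (d = -12*(-4) = 48)
T(S) = 48*S²
q(N) = (835 + N)*(N + 48*N²) (q(N) = (N + 835)*(N + 48*N²) = (835 + N)*(N + 48*N²))
q(1195)/(-6953773) = (1195*(835 + 48*1195² + 40081*1195))/(-6953773) = (1195*(835 + 48*1428025 + 47896795))*(-1/6953773) = (1195*(835 + 68545200 + 47896795))*(-1/6953773) = (1195*116442830)*(-1/6953773) = 139149181850*(-1/6953773) = -139149181850/6953773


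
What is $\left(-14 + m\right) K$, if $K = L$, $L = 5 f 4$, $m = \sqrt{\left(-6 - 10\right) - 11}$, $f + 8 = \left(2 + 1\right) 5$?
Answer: $-1960 + 420 i \sqrt{3} \approx -1960.0 + 727.46 i$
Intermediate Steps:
$f = 7$ ($f = -8 + \left(2 + 1\right) 5 = -8 + 3 \cdot 5 = -8 + 15 = 7$)
$m = 3 i \sqrt{3}$ ($m = \sqrt{\left(-6 - 10\right) - 11} = \sqrt{-16 - 11} = \sqrt{-27} = 3 i \sqrt{3} \approx 5.1962 i$)
$L = 140$ ($L = 5 \cdot 7 \cdot 4 = 35 \cdot 4 = 140$)
$K = 140$
$\left(-14 + m\right) K = \left(-14 + 3 i \sqrt{3}\right) 140 = -1960 + 420 i \sqrt{3}$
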